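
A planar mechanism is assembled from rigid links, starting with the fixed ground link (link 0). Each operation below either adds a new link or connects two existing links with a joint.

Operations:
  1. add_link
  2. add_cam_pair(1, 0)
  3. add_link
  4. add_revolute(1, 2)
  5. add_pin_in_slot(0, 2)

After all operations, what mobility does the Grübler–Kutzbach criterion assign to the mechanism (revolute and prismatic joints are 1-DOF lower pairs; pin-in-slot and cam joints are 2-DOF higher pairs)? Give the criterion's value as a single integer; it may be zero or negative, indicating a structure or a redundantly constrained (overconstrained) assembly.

ground; <1,0,0>
#1 <2,0,0>
C:1↔0 J2 <2,0,1>
#2 <3,0,1>
R:1↔2 J1 <3,1,1>
PS:0↔2 J2 <3,1,2>
3×2 − 2×1 − 1×2 = 2

M = 2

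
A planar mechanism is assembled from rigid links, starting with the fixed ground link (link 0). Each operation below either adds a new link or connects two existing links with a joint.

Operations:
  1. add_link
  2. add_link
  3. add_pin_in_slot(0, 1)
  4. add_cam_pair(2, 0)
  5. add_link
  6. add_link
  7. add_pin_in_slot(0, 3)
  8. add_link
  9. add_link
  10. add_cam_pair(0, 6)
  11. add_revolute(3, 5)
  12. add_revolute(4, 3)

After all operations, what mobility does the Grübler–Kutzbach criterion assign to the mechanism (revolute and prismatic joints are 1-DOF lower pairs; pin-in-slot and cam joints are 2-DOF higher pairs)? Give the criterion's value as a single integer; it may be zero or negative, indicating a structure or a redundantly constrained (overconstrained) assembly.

L=1 J1=0 J2=0
add link → L=2 J1=0 J2=0
add link → L=3 J1=0 J2=0
PS@0,1 dof=2 J2 → L=3 J1=0 J2=1
C@2,0 dof=2 J2 → L=3 J1=0 J2=2
add link → L=4 J1=0 J2=2
add link → L=5 J1=0 J2=2
PS@0,3 dof=2 J2 → L=5 J1=0 J2=3
add link → L=6 J1=0 J2=3
add link → L=7 J1=0 J2=3
C@0,6 dof=2 J2 → L=7 J1=0 J2=4
R@3,5 dof=1 J1 → L=7 J1=1 J2=4
R@4,3 dof=1 J1 → L=7 J1=2 J2=4
M=3(L−1)−2J1−J2=3·6−2·2−4=10

M = 10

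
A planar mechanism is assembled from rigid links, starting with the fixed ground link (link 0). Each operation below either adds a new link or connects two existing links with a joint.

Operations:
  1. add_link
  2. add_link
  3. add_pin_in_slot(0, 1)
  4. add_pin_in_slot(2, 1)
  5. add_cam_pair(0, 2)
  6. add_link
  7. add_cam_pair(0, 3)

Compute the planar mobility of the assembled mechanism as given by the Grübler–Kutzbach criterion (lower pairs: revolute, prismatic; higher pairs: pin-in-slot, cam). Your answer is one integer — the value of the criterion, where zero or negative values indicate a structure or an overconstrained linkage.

M = 5

link 0 = ground. State L|J1|J2 = 1|0|0
+link1  2|0|0
+link2  3|0|0
PS(0,1) f=2→J2  3|0|1
PS(2,1) f=2→J2  3|0|2
C(0,2) f=2→J2  3|0|3
+link3  4|0|3
C(0,3) f=2→J2  4|0|4
M = 3(4−1)−2·0−4 = 9−0−4 = 5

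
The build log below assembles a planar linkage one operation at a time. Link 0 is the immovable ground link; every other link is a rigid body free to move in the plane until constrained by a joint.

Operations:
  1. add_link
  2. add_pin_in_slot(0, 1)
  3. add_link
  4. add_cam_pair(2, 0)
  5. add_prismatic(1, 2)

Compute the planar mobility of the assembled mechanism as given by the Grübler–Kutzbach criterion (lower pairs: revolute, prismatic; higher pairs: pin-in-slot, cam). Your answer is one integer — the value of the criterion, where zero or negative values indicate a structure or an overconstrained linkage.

M = 2

L=1 J1=0 J2=0
add link → L=2 J1=0 J2=0
PS@0,1 dof=2 J2 → L=2 J1=0 J2=1
add link → L=3 J1=0 J2=1
C@2,0 dof=2 J2 → L=3 J1=0 J2=2
P@1,2 dof=1 J1 → L=3 J1=1 J2=2
M=3(L−1)−2J1−J2=3·2−2·1−2=2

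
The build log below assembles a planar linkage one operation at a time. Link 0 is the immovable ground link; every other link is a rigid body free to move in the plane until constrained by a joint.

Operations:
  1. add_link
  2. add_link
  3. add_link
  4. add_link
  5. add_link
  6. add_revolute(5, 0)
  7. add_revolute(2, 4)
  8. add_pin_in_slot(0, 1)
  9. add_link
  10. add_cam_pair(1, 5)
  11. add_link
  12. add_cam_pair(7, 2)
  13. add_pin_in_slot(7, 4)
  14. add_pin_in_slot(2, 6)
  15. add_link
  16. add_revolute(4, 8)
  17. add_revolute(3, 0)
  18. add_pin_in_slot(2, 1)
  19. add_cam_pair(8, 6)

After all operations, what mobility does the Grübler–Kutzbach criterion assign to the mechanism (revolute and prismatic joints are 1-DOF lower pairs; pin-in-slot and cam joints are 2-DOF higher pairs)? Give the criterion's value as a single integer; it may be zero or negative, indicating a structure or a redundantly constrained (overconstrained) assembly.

M = 9

[1;0;0] (link 0 is ground)
L+ [2;0;0]
L+ [3;0;0]
L+ [4;0;0]
L+ [5;0;0]
L+ [6;0;0]
R(5,0)∈J1 [6;1;0]
R(2,4)∈J1 [6;2;0]
PS(0,1)∈J2 [6;2;1]
L+ [7;2;1]
C(1,5)∈J2 [7;2;2]
L+ [8;2;2]
C(7,2)∈J2 [8;2;3]
PS(7,4)∈J2 [8;2;4]
PS(2,6)∈J2 [8;2;5]
L+ [9;2;5]
R(4,8)∈J1 [9;3;5]
R(3,0)∈J1 [9;4;5]
PS(2,1)∈J2 [9;4;6]
C(8,6)∈J2 [9;4;7]
mobility = 24 − 8 − 7 = 9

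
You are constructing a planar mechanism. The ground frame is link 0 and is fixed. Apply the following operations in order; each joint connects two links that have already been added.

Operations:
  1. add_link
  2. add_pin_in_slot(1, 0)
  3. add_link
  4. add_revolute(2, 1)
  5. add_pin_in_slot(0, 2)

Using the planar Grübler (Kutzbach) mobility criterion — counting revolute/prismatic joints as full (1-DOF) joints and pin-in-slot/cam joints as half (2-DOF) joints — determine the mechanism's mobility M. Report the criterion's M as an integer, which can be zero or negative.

L=1 J1=0 J2=0
add link → L=2 J1=0 J2=0
PS@1,0 dof=2 J2 → L=2 J1=0 J2=1
add link → L=3 J1=0 J2=1
R@2,1 dof=1 J1 → L=3 J1=1 J2=1
PS@0,2 dof=2 J2 → L=3 J1=1 J2=2
M=3(L−1)−2J1−J2=3·2−2·1−2=2

M = 2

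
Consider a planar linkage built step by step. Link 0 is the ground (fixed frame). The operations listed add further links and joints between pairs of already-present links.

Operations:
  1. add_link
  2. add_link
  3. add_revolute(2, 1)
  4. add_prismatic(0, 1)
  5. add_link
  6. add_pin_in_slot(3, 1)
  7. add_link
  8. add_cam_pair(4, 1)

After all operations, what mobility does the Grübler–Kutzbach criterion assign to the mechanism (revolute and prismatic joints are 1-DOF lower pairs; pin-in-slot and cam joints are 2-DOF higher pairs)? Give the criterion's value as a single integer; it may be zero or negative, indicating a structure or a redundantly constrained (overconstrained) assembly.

M = 6

ground; <1,0,0>
#1 <2,0,0>
#2 <3,0,0>
R:2↔1 J1 <3,1,0>
P:0↔1 J1 <3,2,0>
#3 <4,2,0>
PS:3↔1 J2 <4,2,1>
#4 <5,2,1>
C:4↔1 J2 <5,2,2>
3×4 − 2×2 − 1×2 = 6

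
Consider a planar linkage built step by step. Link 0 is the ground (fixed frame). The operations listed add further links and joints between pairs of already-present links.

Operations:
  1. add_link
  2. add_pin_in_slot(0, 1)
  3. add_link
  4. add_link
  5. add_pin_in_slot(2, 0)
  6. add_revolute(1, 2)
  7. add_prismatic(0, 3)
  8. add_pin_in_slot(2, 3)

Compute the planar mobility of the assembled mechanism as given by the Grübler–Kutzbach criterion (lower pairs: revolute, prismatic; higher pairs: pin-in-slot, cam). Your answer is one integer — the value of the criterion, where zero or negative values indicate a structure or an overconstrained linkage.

[1;0;0] (link 0 is ground)
L+ [2;0;0]
PS(0,1)∈J2 [2;0;1]
L+ [3;0;1]
L+ [4;0;1]
PS(2,0)∈J2 [4;0;2]
R(1,2)∈J1 [4;1;2]
P(0,3)∈J1 [4;2;2]
PS(2,3)∈J2 [4;2;3]
mobility = 9 − 4 − 3 = 2

M = 2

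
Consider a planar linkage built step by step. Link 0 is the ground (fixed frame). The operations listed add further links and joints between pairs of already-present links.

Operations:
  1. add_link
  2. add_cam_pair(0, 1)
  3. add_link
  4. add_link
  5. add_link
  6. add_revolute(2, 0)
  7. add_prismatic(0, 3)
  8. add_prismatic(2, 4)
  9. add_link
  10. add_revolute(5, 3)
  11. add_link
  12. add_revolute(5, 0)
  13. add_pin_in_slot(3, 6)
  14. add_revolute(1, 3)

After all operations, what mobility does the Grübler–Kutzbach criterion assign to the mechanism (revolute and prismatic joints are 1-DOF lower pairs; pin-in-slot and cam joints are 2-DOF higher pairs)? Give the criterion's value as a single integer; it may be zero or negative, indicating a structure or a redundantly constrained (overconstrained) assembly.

[1;0;0] (link 0 is ground)
L+ [2;0;0]
C(0,1)∈J2 [2;0;1]
L+ [3;0;1]
L+ [4;0;1]
L+ [5;0;1]
R(2,0)∈J1 [5;1;1]
P(0,3)∈J1 [5;2;1]
P(2,4)∈J1 [5;3;1]
L+ [6;3;1]
R(5,3)∈J1 [6;4;1]
L+ [7;4;1]
R(5,0)∈J1 [7;5;1]
PS(3,6)∈J2 [7;5;2]
R(1,3)∈J1 [7;6;2]
mobility = 18 − 12 − 2 = 4

M = 4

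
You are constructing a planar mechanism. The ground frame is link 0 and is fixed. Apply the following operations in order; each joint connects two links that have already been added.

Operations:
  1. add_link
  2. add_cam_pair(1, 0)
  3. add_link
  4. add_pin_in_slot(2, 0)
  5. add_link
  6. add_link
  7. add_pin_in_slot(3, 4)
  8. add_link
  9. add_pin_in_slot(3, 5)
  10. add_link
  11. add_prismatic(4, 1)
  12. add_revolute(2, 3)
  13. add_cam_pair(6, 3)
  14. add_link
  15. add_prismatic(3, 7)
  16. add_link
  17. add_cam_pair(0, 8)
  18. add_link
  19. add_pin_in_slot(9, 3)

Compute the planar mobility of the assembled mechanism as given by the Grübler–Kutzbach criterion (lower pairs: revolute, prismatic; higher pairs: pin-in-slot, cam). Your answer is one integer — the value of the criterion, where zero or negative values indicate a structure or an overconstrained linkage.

M = 14

L=1 J1=0 J2=0
add link → L=2 J1=0 J2=0
C@1,0 dof=2 J2 → L=2 J1=0 J2=1
add link → L=3 J1=0 J2=1
PS@2,0 dof=2 J2 → L=3 J1=0 J2=2
add link → L=4 J1=0 J2=2
add link → L=5 J1=0 J2=2
PS@3,4 dof=2 J2 → L=5 J1=0 J2=3
add link → L=6 J1=0 J2=3
PS@3,5 dof=2 J2 → L=6 J1=0 J2=4
add link → L=7 J1=0 J2=4
P@4,1 dof=1 J1 → L=7 J1=1 J2=4
R@2,3 dof=1 J1 → L=7 J1=2 J2=4
C@6,3 dof=2 J2 → L=7 J1=2 J2=5
add link → L=8 J1=2 J2=5
P@3,7 dof=1 J1 → L=8 J1=3 J2=5
add link → L=9 J1=3 J2=5
C@0,8 dof=2 J2 → L=9 J1=3 J2=6
add link → L=10 J1=3 J2=6
PS@9,3 dof=2 J2 → L=10 J1=3 J2=7
M=3(L−1)−2J1−J2=3·9−2·3−7=14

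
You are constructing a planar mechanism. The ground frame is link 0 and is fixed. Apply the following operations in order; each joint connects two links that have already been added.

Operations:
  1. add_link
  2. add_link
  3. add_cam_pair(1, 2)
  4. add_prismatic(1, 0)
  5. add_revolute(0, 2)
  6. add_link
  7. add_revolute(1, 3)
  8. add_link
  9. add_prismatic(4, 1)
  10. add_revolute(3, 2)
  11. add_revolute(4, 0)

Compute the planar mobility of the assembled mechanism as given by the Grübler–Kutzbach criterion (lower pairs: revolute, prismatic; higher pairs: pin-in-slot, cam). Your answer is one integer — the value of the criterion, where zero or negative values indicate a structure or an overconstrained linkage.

L=1 J1=0 J2=0
add link → L=2 J1=0 J2=0
add link → L=3 J1=0 J2=0
C@1,2 dof=2 J2 → L=3 J1=0 J2=1
P@1,0 dof=1 J1 → L=3 J1=1 J2=1
R@0,2 dof=1 J1 → L=3 J1=2 J2=1
add link → L=4 J1=2 J2=1
R@1,3 dof=1 J1 → L=4 J1=3 J2=1
add link → L=5 J1=3 J2=1
P@4,1 dof=1 J1 → L=5 J1=4 J2=1
R@3,2 dof=1 J1 → L=5 J1=5 J2=1
R@4,0 dof=1 J1 → L=5 J1=6 J2=1
M=3(L−1)−2J1−J2=3·4−2·6−1=-1

M = -1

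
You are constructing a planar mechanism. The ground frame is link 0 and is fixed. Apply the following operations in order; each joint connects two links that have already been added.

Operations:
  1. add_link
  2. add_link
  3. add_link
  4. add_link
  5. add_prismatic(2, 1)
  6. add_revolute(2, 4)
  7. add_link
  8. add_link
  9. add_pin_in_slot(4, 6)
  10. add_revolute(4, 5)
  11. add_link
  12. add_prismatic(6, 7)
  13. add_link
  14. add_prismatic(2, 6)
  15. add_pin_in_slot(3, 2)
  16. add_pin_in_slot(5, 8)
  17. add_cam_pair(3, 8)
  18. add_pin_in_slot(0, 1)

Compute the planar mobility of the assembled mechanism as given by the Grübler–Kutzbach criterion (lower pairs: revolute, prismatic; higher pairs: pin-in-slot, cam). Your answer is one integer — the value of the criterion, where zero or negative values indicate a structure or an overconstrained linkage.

L=1 J1=0 J2=0
add link → L=2 J1=0 J2=0
add link → L=3 J1=0 J2=0
add link → L=4 J1=0 J2=0
add link → L=5 J1=0 J2=0
P@2,1 dof=1 J1 → L=5 J1=1 J2=0
R@2,4 dof=1 J1 → L=5 J1=2 J2=0
add link → L=6 J1=2 J2=0
add link → L=7 J1=2 J2=0
PS@4,6 dof=2 J2 → L=7 J1=2 J2=1
R@4,5 dof=1 J1 → L=7 J1=3 J2=1
add link → L=8 J1=3 J2=1
P@6,7 dof=1 J1 → L=8 J1=4 J2=1
add link → L=9 J1=4 J2=1
P@2,6 dof=1 J1 → L=9 J1=5 J2=1
PS@3,2 dof=2 J2 → L=9 J1=5 J2=2
PS@5,8 dof=2 J2 → L=9 J1=5 J2=3
C@3,8 dof=2 J2 → L=9 J1=5 J2=4
PS@0,1 dof=2 J2 → L=9 J1=5 J2=5
M=3(L−1)−2J1−J2=3·8−2·5−5=9

M = 9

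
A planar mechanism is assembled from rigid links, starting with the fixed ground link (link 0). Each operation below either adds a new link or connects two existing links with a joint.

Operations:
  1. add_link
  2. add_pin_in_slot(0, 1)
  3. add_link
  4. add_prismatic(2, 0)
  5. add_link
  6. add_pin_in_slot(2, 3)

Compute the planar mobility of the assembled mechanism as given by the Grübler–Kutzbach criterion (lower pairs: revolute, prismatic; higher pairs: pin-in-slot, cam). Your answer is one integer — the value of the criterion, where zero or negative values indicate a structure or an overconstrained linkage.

[1;0;0] (link 0 is ground)
L+ [2;0;0]
PS(0,1)∈J2 [2;0;1]
L+ [3;0;1]
P(2,0)∈J1 [3;1;1]
L+ [4;1;1]
PS(2,3)∈J2 [4;1;2]
mobility = 9 − 2 − 2 = 5

M = 5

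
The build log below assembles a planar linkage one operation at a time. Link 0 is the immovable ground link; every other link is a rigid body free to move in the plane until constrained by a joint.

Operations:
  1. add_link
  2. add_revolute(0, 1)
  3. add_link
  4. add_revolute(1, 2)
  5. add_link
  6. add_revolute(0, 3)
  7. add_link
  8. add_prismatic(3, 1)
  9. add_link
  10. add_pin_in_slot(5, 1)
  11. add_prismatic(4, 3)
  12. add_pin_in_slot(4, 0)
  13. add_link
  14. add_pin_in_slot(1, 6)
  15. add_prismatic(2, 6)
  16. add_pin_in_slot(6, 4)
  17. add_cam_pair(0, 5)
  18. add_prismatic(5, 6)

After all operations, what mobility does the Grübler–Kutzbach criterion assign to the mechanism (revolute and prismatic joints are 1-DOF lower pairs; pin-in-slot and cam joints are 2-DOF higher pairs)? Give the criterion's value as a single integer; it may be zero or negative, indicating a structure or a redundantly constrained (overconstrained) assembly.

(L,J1,J2)=(1,0,0); link0 fixed
link1: (2,0,0)
R 0-1 [J1]: (2,1,0)
link2: (3,1,0)
R 1-2 [J1]: (3,2,0)
link3: (4,2,0)
R 0-3 [J1]: (4,3,0)
link4: (5,3,0)
P 3-1 [J1]: (5,4,0)
link5: (6,4,0)
PS 5-1 [J2]: (6,4,1)
P 4-3 [J1]: (6,5,1)
PS 4-0 [J2]: (6,5,2)
link6: (7,5,2)
PS 1-6 [J2]: (7,5,3)
P 2-6 [J1]: (7,6,3)
PS 6-4 [J2]: (7,6,4)
C 0-5 [J2]: (7,6,5)
P 5-6 [J1]: (7,7,5)
Grübler: 3·6 − 2·7 − 5 = -1

M = -1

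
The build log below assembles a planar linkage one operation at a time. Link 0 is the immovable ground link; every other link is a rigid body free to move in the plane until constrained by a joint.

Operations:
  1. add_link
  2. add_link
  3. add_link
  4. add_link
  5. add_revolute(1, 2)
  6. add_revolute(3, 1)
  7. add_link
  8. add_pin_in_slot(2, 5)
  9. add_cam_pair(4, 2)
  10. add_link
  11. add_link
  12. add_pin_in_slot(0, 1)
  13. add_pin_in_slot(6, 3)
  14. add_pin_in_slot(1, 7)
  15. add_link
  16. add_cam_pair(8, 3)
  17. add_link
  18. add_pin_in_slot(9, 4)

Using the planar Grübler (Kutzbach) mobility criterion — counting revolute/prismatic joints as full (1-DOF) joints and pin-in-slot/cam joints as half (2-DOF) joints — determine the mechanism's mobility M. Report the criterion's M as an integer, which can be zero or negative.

[1;0;0] (link 0 is ground)
L+ [2;0;0]
L+ [3;0;0]
L+ [4;0;0]
L+ [5;0;0]
R(1,2)∈J1 [5;1;0]
R(3,1)∈J1 [5;2;0]
L+ [6;2;0]
PS(2,5)∈J2 [6;2;1]
C(4,2)∈J2 [6;2;2]
L+ [7;2;2]
L+ [8;2;2]
PS(0,1)∈J2 [8;2;3]
PS(6,3)∈J2 [8;2;4]
PS(1,7)∈J2 [8;2;5]
L+ [9;2;5]
C(8,3)∈J2 [9;2;6]
L+ [10;2;6]
PS(9,4)∈J2 [10;2;7]
mobility = 27 − 4 − 7 = 16

M = 16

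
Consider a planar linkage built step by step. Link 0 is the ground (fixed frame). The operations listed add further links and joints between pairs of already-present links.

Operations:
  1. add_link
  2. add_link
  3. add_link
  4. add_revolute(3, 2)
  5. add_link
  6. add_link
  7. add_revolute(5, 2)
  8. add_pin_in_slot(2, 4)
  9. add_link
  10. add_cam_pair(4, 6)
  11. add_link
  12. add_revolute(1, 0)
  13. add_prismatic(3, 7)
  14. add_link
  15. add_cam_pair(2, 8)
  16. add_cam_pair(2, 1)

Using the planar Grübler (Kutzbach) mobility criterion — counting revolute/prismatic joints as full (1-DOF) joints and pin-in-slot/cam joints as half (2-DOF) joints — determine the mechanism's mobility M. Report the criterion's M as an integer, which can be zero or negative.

M = 12

[1;0;0] (link 0 is ground)
L+ [2;0;0]
L+ [3;0;0]
L+ [4;0;0]
R(3,2)∈J1 [4;1;0]
L+ [5;1;0]
L+ [6;1;0]
R(5,2)∈J1 [6;2;0]
PS(2,4)∈J2 [6;2;1]
L+ [7;2;1]
C(4,6)∈J2 [7;2;2]
L+ [8;2;2]
R(1,0)∈J1 [8;3;2]
P(3,7)∈J1 [8;4;2]
L+ [9;4;2]
C(2,8)∈J2 [9;4;3]
C(2,1)∈J2 [9;4;4]
mobility = 24 − 8 − 4 = 12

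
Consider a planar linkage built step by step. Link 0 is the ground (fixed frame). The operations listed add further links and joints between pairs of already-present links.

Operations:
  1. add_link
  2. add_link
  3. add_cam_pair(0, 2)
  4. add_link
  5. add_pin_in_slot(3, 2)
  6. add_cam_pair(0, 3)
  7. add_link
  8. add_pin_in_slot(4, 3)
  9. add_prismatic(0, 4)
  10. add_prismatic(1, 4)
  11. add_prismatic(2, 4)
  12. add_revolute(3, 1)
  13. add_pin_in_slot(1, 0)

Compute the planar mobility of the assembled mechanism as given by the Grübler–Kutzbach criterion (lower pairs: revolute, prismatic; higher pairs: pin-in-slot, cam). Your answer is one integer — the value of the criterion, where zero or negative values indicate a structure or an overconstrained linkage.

M = -1

ground; <1,0,0>
#1 <2,0,0>
#2 <3,0,0>
C:0↔2 J2 <3,0,1>
#3 <4,0,1>
PS:3↔2 J2 <4,0,2>
C:0↔3 J2 <4,0,3>
#4 <5,0,3>
PS:4↔3 J2 <5,0,4>
P:0↔4 J1 <5,1,4>
P:1↔4 J1 <5,2,4>
P:2↔4 J1 <5,3,4>
R:3↔1 J1 <5,4,4>
PS:1↔0 J2 <5,4,5>
3×4 − 2×4 − 1×5 = -1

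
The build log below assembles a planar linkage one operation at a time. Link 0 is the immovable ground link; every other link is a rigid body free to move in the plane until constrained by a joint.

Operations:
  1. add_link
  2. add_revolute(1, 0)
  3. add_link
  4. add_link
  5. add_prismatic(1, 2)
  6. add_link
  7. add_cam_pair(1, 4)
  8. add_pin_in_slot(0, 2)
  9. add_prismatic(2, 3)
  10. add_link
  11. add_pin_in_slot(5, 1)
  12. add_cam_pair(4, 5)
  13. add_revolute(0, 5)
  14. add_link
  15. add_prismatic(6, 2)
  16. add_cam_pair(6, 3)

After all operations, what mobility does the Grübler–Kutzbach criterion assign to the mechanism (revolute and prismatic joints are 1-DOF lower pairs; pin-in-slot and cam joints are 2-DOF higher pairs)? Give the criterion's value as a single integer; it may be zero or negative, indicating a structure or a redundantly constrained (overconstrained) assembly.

ground; <1,0,0>
#1 <2,0,0>
R:1↔0 J1 <2,1,0>
#2 <3,1,0>
#3 <4,1,0>
P:1↔2 J1 <4,2,0>
#4 <5,2,0>
C:1↔4 J2 <5,2,1>
PS:0↔2 J2 <5,2,2>
P:2↔3 J1 <5,3,2>
#5 <6,3,2>
PS:5↔1 J2 <6,3,3>
C:4↔5 J2 <6,3,4>
R:0↔5 J1 <6,4,4>
#6 <7,4,4>
P:6↔2 J1 <7,5,4>
C:6↔3 J2 <7,5,5>
3×6 − 2×5 − 1×5 = 3

M = 3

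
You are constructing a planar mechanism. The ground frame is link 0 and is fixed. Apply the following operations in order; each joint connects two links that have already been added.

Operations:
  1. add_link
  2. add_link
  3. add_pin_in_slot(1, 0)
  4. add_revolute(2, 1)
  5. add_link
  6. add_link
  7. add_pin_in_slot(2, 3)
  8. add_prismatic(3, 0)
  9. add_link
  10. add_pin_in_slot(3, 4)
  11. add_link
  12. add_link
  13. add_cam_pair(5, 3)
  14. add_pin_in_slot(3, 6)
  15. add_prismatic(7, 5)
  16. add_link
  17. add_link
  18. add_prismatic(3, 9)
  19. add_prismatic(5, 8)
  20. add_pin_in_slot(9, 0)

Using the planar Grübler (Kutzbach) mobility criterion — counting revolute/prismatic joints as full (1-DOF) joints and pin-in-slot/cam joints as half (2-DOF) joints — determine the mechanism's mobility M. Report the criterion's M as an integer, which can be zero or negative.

ground; <1,0,0>
#1 <2,0,0>
#2 <3,0,0>
PS:1↔0 J2 <3,0,1>
R:2↔1 J1 <3,1,1>
#3 <4,1,1>
#4 <5,1,1>
PS:2↔3 J2 <5,1,2>
P:3↔0 J1 <5,2,2>
#5 <6,2,2>
PS:3↔4 J2 <6,2,3>
#6 <7,2,3>
#7 <8,2,3>
C:5↔3 J2 <8,2,4>
PS:3↔6 J2 <8,2,5>
P:7↔5 J1 <8,3,5>
#8 <9,3,5>
#9 <10,3,5>
P:3↔9 J1 <10,4,5>
P:5↔8 J1 <10,5,5>
PS:9↔0 J2 <10,5,6>
3×9 − 2×5 − 1×6 = 11

M = 11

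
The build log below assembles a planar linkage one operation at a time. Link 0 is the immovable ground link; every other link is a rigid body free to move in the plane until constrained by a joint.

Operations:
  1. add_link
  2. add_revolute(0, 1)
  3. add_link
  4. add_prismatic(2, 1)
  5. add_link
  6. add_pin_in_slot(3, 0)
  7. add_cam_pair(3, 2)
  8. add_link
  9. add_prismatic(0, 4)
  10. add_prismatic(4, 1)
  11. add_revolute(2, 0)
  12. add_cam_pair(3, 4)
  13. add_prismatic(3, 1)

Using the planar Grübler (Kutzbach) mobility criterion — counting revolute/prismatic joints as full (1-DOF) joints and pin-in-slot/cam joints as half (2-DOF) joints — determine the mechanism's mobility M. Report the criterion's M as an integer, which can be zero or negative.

[1;0;0] (link 0 is ground)
L+ [2;0;0]
R(0,1)∈J1 [2;1;0]
L+ [3;1;0]
P(2,1)∈J1 [3;2;0]
L+ [4;2;0]
PS(3,0)∈J2 [4;2;1]
C(3,2)∈J2 [4;2;2]
L+ [5;2;2]
P(0,4)∈J1 [5;3;2]
P(4,1)∈J1 [5;4;2]
R(2,0)∈J1 [5;5;2]
C(3,4)∈J2 [5;5;3]
P(3,1)∈J1 [5;6;3]
mobility = 12 − 12 − 3 = -3

M = -3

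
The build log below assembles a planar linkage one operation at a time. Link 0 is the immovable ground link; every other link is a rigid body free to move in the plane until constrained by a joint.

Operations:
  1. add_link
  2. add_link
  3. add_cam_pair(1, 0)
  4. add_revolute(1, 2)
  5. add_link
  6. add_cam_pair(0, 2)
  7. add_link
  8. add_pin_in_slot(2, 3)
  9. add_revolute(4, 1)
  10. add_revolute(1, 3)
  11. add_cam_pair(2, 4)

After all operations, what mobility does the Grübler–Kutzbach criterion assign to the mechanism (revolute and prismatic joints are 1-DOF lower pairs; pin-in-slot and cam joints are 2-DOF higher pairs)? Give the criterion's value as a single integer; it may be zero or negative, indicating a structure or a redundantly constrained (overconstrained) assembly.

link 0 = ground. State L|J1|J2 = 1|0|0
+link1  2|0|0
+link2  3|0|0
C(1,0) f=2→J2  3|0|1
R(1,2) f=1→J1  3|1|1
+link3  4|1|1
C(0,2) f=2→J2  4|1|2
+link4  5|1|2
PS(2,3) f=2→J2  5|1|3
R(4,1) f=1→J1  5|2|3
R(1,3) f=1→J1  5|3|3
C(2,4) f=2→J2  5|3|4
M = 3(5−1)−2·3−4 = 12−6−4 = 2

M = 2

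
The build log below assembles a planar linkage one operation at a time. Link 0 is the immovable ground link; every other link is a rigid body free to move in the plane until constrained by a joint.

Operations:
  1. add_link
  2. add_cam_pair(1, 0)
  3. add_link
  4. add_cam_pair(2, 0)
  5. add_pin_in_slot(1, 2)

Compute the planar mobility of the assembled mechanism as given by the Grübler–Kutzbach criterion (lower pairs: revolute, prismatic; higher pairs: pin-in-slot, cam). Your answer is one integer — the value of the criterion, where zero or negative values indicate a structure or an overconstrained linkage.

M = 3

link 0 = ground. State L|J1|J2 = 1|0|0
+link1  2|0|0
C(1,0) f=2→J2  2|0|1
+link2  3|0|1
C(2,0) f=2→J2  3|0|2
PS(1,2) f=2→J2  3|0|3
M = 3(3−1)−2·0−3 = 6−0−3 = 3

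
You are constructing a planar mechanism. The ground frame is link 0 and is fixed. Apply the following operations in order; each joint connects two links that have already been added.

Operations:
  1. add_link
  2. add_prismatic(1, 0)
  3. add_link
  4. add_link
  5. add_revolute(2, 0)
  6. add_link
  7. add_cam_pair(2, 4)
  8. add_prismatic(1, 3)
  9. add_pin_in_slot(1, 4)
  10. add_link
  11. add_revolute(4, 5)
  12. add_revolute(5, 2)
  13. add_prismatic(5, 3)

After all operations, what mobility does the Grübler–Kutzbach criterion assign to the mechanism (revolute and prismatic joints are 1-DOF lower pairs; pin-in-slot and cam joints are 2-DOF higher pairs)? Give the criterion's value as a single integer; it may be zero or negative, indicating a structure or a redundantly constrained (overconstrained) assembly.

L=1 J1=0 J2=0
add link → L=2 J1=0 J2=0
P@1,0 dof=1 J1 → L=2 J1=1 J2=0
add link → L=3 J1=1 J2=0
add link → L=4 J1=1 J2=0
R@2,0 dof=1 J1 → L=4 J1=2 J2=0
add link → L=5 J1=2 J2=0
C@2,4 dof=2 J2 → L=5 J1=2 J2=1
P@1,3 dof=1 J1 → L=5 J1=3 J2=1
PS@1,4 dof=2 J2 → L=5 J1=3 J2=2
add link → L=6 J1=3 J2=2
R@4,5 dof=1 J1 → L=6 J1=4 J2=2
R@5,2 dof=1 J1 → L=6 J1=5 J2=2
P@5,3 dof=1 J1 → L=6 J1=6 J2=2
M=3(L−1)−2J1−J2=3·5−2·6−2=1

M = 1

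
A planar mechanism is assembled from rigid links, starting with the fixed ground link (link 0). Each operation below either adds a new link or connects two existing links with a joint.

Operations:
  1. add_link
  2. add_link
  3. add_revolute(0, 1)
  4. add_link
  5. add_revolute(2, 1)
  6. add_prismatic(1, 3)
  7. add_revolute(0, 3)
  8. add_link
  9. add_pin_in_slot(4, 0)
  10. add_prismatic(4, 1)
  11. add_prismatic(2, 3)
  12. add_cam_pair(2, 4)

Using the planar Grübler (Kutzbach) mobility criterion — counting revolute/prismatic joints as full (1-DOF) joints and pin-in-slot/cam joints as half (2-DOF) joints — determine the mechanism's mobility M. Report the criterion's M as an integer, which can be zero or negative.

M = -2

link 0 = ground. State L|J1|J2 = 1|0|0
+link1  2|0|0
+link2  3|0|0
R(0,1) f=1→J1  3|1|0
+link3  4|1|0
R(2,1) f=1→J1  4|2|0
P(1,3) f=1→J1  4|3|0
R(0,3) f=1→J1  4|4|0
+link4  5|4|0
PS(4,0) f=2→J2  5|4|1
P(4,1) f=1→J1  5|5|1
P(2,3) f=1→J1  5|6|1
C(2,4) f=2→J2  5|6|2
M = 3(5−1)−2·6−2 = 12−12−2 = -2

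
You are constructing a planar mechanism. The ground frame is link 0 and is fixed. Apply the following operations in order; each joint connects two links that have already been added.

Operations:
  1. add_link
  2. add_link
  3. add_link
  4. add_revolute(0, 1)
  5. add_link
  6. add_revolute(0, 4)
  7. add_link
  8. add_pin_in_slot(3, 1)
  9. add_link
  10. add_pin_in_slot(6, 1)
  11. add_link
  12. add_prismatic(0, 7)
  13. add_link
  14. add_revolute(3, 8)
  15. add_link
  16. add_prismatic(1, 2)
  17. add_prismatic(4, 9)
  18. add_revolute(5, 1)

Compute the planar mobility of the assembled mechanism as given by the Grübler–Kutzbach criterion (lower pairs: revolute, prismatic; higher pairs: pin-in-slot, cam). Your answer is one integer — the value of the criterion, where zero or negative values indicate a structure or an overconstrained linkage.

[1;0;0] (link 0 is ground)
L+ [2;0;0]
L+ [3;0;0]
L+ [4;0;0]
R(0,1)∈J1 [4;1;0]
L+ [5;1;0]
R(0,4)∈J1 [5;2;0]
L+ [6;2;0]
PS(3,1)∈J2 [6;2;1]
L+ [7;2;1]
PS(6,1)∈J2 [7;2;2]
L+ [8;2;2]
P(0,7)∈J1 [8;3;2]
L+ [9;3;2]
R(3,8)∈J1 [9;4;2]
L+ [10;4;2]
P(1,2)∈J1 [10;5;2]
P(4,9)∈J1 [10;6;2]
R(5,1)∈J1 [10;7;2]
mobility = 27 − 14 − 2 = 11

M = 11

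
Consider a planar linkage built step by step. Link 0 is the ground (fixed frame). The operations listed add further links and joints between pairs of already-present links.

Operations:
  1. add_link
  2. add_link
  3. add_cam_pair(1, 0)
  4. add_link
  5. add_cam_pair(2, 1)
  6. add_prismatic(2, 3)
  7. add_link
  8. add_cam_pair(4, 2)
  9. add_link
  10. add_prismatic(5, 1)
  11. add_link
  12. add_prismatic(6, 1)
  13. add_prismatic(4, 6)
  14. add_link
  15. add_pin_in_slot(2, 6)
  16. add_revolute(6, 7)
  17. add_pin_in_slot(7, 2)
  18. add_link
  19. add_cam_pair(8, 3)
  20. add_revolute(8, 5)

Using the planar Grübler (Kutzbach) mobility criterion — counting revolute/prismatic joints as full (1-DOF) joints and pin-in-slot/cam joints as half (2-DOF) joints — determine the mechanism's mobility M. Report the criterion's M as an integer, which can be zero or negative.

L=1 J1=0 J2=0
add link → L=2 J1=0 J2=0
add link → L=3 J1=0 J2=0
C@1,0 dof=2 J2 → L=3 J1=0 J2=1
add link → L=4 J1=0 J2=1
C@2,1 dof=2 J2 → L=4 J1=0 J2=2
P@2,3 dof=1 J1 → L=4 J1=1 J2=2
add link → L=5 J1=1 J2=2
C@4,2 dof=2 J2 → L=5 J1=1 J2=3
add link → L=6 J1=1 J2=3
P@5,1 dof=1 J1 → L=6 J1=2 J2=3
add link → L=7 J1=2 J2=3
P@6,1 dof=1 J1 → L=7 J1=3 J2=3
P@4,6 dof=1 J1 → L=7 J1=4 J2=3
add link → L=8 J1=4 J2=3
PS@2,6 dof=2 J2 → L=8 J1=4 J2=4
R@6,7 dof=1 J1 → L=8 J1=5 J2=4
PS@7,2 dof=2 J2 → L=8 J1=5 J2=5
add link → L=9 J1=5 J2=5
C@8,3 dof=2 J2 → L=9 J1=5 J2=6
R@8,5 dof=1 J1 → L=9 J1=6 J2=6
M=3(L−1)−2J1−J2=3·8−2·6−6=6

M = 6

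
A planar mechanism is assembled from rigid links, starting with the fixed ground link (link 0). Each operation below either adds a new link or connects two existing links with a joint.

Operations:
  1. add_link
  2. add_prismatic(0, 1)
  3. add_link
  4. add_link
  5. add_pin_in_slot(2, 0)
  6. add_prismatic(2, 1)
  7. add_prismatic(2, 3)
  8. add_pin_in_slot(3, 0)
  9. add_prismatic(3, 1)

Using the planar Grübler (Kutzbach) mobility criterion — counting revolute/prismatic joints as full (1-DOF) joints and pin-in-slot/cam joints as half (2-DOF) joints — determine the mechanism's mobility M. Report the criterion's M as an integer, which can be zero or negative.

M = -1

ground; <1,0,0>
#1 <2,0,0>
P:0↔1 J1 <2,1,0>
#2 <3,1,0>
#3 <4,1,0>
PS:2↔0 J2 <4,1,1>
P:2↔1 J1 <4,2,1>
P:2↔3 J1 <4,3,1>
PS:3↔0 J2 <4,3,2>
P:3↔1 J1 <4,4,2>
3×3 − 2×4 − 1×2 = -1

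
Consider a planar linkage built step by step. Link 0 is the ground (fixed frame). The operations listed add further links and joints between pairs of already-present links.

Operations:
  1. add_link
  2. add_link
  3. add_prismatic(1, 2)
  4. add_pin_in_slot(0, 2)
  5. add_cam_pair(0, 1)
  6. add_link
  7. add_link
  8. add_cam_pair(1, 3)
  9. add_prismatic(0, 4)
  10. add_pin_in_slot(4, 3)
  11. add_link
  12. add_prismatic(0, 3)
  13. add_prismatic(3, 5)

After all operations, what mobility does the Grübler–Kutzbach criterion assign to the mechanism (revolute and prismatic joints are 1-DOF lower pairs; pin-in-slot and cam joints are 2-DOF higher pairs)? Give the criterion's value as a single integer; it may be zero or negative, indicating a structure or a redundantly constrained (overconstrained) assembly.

M = 3

[1;0;0] (link 0 is ground)
L+ [2;0;0]
L+ [3;0;0]
P(1,2)∈J1 [3;1;0]
PS(0,2)∈J2 [3;1;1]
C(0,1)∈J2 [3;1;2]
L+ [4;1;2]
L+ [5;1;2]
C(1,3)∈J2 [5;1;3]
P(0,4)∈J1 [5;2;3]
PS(4,3)∈J2 [5;2;4]
L+ [6;2;4]
P(0,3)∈J1 [6;3;4]
P(3,5)∈J1 [6;4;4]
mobility = 15 − 8 − 4 = 3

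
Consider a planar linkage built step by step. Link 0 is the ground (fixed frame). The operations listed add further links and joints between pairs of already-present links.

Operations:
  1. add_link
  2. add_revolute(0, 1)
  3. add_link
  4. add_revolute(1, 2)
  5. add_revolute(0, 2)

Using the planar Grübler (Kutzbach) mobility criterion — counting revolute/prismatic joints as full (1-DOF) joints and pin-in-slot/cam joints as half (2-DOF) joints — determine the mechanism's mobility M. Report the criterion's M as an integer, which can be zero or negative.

link 0 = ground. State L|J1|J2 = 1|0|0
+link1  2|0|0
R(0,1) f=1→J1  2|1|0
+link2  3|1|0
R(1,2) f=1→J1  3|2|0
R(0,2) f=1→J1  3|3|0
M = 3(3−1)−2·3−0 = 6−6−0 = 0

M = 0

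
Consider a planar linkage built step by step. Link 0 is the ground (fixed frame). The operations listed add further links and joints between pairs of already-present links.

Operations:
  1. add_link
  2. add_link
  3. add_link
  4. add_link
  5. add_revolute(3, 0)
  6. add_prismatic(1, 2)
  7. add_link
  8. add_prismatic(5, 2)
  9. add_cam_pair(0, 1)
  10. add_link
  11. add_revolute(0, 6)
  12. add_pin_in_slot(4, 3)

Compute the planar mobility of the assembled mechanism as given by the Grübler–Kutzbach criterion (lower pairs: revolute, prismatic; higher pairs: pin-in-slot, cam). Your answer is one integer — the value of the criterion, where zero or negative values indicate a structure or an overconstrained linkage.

M = 8

link 0 = ground. State L|J1|J2 = 1|0|0
+link1  2|0|0
+link2  3|0|0
+link3  4|0|0
+link4  5|0|0
R(3,0) f=1→J1  5|1|0
P(1,2) f=1→J1  5|2|0
+link5  6|2|0
P(5,2) f=1→J1  6|3|0
C(0,1) f=2→J2  6|3|1
+link6  7|3|1
R(0,6) f=1→J1  7|4|1
PS(4,3) f=2→J2  7|4|2
M = 3(7−1)−2·4−2 = 18−8−2 = 8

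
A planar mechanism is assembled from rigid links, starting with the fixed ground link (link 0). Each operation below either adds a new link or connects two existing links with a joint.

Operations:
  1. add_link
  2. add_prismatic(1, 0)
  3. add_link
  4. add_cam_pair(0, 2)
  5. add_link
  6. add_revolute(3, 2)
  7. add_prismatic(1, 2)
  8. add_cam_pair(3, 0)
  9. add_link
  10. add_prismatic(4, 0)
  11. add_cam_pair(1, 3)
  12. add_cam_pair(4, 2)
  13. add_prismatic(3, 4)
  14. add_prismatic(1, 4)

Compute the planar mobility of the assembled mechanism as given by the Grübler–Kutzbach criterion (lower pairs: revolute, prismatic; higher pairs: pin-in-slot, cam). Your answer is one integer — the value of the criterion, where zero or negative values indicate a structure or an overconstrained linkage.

M = -4

ground; <1,0,0>
#1 <2,0,0>
P:1↔0 J1 <2,1,0>
#2 <3,1,0>
C:0↔2 J2 <3,1,1>
#3 <4,1,1>
R:3↔2 J1 <4,2,1>
P:1↔2 J1 <4,3,1>
C:3↔0 J2 <4,3,2>
#4 <5,3,2>
P:4↔0 J1 <5,4,2>
C:1↔3 J2 <5,4,3>
C:4↔2 J2 <5,4,4>
P:3↔4 J1 <5,5,4>
P:1↔4 J1 <5,6,4>
3×4 − 2×6 − 1×4 = -4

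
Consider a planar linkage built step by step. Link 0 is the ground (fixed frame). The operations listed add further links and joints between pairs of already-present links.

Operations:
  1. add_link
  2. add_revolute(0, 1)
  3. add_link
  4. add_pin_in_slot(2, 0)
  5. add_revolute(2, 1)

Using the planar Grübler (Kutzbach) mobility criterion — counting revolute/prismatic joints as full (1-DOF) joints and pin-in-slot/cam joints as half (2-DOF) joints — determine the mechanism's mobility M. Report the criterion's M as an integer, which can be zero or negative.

[1;0;0] (link 0 is ground)
L+ [2;0;0]
R(0,1)∈J1 [2;1;0]
L+ [3;1;0]
PS(2,0)∈J2 [3;1;1]
R(2,1)∈J1 [3;2;1]
mobility = 6 − 4 − 1 = 1

M = 1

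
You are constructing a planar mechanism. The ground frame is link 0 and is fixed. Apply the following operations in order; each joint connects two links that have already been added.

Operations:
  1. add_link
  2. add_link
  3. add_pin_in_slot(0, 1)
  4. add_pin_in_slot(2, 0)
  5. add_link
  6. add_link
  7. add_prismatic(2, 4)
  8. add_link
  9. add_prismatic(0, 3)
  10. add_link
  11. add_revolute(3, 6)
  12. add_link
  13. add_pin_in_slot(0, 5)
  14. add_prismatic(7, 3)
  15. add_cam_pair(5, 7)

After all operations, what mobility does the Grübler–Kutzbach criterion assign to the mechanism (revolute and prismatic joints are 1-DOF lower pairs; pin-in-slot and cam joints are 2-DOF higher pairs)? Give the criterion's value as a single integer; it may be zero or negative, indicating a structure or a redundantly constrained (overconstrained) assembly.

[1;0;0] (link 0 is ground)
L+ [2;0;0]
L+ [3;0;0]
PS(0,1)∈J2 [3;0;1]
PS(2,0)∈J2 [3;0;2]
L+ [4;0;2]
L+ [5;0;2]
P(2,4)∈J1 [5;1;2]
L+ [6;1;2]
P(0,3)∈J1 [6;2;2]
L+ [7;2;2]
R(3,6)∈J1 [7;3;2]
L+ [8;3;2]
PS(0,5)∈J2 [8;3;3]
P(7,3)∈J1 [8;4;3]
C(5,7)∈J2 [8;4;4]
mobility = 21 − 8 − 4 = 9

M = 9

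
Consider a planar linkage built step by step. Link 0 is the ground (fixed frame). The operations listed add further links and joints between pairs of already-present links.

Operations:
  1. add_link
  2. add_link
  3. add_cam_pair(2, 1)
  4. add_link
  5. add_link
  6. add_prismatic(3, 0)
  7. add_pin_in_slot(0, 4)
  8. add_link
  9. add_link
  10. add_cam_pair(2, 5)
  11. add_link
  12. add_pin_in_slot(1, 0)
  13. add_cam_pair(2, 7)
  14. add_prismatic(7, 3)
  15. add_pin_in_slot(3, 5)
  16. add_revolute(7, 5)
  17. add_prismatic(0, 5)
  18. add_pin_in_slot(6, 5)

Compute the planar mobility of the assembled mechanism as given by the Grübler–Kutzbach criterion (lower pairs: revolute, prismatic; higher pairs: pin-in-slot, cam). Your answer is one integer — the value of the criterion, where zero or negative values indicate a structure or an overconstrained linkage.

M = 6

ground; <1,0,0>
#1 <2,0,0>
#2 <3,0,0>
C:2↔1 J2 <3,0,1>
#3 <4,0,1>
#4 <5,0,1>
P:3↔0 J1 <5,1,1>
PS:0↔4 J2 <5,1,2>
#5 <6,1,2>
#6 <7,1,2>
C:2↔5 J2 <7,1,3>
#7 <8,1,3>
PS:1↔0 J2 <8,1,4>
C:2↔7 J2 <8,1,5>
P:7↔3 J1 <8,2,5>
PS:3↔5 J2 <8,2,6>
R:7↔5 J1 <8,3,6>
P:0↔5 J1 <8,4,6>
PS:6↔5 J2 <8,4,7>
3×7 − 2×4 − 1×7 = 6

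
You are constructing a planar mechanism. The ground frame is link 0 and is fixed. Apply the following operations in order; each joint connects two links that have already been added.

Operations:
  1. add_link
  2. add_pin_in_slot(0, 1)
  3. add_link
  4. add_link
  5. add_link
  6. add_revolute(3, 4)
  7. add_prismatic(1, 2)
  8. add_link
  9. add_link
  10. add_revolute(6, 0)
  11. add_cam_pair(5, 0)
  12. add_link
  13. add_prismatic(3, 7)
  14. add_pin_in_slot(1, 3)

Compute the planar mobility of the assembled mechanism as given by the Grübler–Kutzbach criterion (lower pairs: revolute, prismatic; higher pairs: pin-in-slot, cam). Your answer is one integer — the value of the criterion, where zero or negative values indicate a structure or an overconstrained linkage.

(L,J1,J2)=(1,0,0); link0 fixed
link1: (2,0,0)
PS 0-1 [J2]: (2,0,1)
link2: (3,0,1)
link3: (4,0,1)
link4: (5,0,1)
R 3-4 [J1]: (5,1,1)
P 1-2 [J1]: (5,2,1)
link5: (6,2,1)
link6: (7,2,1)
R 6-0 [J1]: (7,3,1)
C 5-0 [J2]: (7,3,2)
link7: (8,3,2)
P 3-7 [J1]: (8,4,2)
PS 1-3 [J2]: (8,4,3)
Grübler: 3·7 − 2·4 − 3 = 10

M = 10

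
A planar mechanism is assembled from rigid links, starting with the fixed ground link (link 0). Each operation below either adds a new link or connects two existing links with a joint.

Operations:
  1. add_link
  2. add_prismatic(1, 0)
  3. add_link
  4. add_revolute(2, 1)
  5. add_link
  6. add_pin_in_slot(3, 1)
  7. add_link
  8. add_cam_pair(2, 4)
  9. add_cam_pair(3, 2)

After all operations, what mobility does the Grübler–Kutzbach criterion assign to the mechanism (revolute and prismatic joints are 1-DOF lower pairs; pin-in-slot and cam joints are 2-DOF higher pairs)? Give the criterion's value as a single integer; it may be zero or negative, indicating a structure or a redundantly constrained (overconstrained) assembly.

M = 5

[1;0;0] (link 0 is ground)
L+ [2;0;0]
P(1,0)∈J1 [2;1;0]
L+ [3;1;0]
R(2,1)∈J1 [3;2;0]
L+ [4;2;0]
PS(3,1)∈J2 [4;2;1]
L+ [5;2;1]
C(2,4)∈J2 [5;2;2]
C(3,2)∈J2 [5;2;3]
mobility = 12 − 4 − 3 = 5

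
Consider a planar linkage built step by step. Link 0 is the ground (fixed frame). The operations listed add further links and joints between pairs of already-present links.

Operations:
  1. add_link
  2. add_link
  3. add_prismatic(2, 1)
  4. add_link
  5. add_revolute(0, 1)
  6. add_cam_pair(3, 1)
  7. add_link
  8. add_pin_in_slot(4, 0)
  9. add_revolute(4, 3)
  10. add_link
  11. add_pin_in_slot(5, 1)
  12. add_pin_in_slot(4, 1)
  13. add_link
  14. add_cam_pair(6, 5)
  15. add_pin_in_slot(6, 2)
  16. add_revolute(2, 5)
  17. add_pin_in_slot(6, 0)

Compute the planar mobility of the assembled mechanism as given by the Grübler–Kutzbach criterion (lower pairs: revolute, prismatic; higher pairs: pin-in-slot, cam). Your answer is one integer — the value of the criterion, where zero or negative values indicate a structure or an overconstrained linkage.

ground; <1,0,0>
#1 <2,0,0>
#2 <3,0,0>
P:2↔1 J1 <3,1,0>
#3 <4,1,0>
R:0↔1 J1 <4,2,0>
C:3↔1 J2 <4,2,1>
#4 <5,2,1>
PS:4↔0 J2 <5,2,2>
R:4↔3 J1 <5,3,2>
#5 <6,3,2>
PS:5↔1 J2 <6,3,3>
PS:4↔1 J2 <6,3,4>
#6 <7,3,4>
C:6↔5 J2 <7,3,5>
PS:6↔2 J2 <7,3,6>
R:2↔5 J1 <7,4,6>
PS:6↔0 J2 <7,4,7>
3×6 − 2×4 − 1×7 = 3

M = 3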